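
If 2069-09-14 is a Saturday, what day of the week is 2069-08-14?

Wednesday

Count forward from the earlier date (August 14, 2069) to the later (September 14, 2069):
August 2069: 31 − 14 = 17 days remain.
September 1–14, 2069: 14 days.
Total: 17 + 14 = 31 days.
31 mod 7 = 3, so 3 days before Saturday is Wednesday.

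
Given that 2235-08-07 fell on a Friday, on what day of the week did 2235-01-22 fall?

Thursday

Count forward from the earlier date (January 22, 2235) to the later (August 7, 2235):
January 2235: 31 − 22 = 9 days remain.
Then February 2235 (28), March (31), April (30), May (31), June (30), July (31): 28 + 31 + 30 + 31 + 30 + 31 = 181 days.
August 1–7, 2235: 7 days.
Total: 9 + 181 + 7 = 197 days.
197 mod 7 = 1, so 1 day before Friday is Thursday.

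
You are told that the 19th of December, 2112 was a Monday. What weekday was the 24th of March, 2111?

Count forward from the earlier date (March 24, 2111) to the later (December 19, 2112):
Day-of-year of March 24, 2111: 83.
Day-of-year of December 19, 2112: 354.
2111 has 365 days, so 365 − 83 = 282 days remain in 2111.
Total: 282 + 354 = 636 days.
636 mod 7 = 6, so 6 days before Monday is Tuesday.

Tuesday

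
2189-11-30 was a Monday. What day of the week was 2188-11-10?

Count forward from the earlier date (November 10, 2188) to the later (November 30, 2189):
Day-of-year of November 10, 2188: 315.
Day-of-year of November 30, 2189: 334.
2188 has 366 days, so 366 − 315 = 51 days remain in 2188.
Total: 51 + 334 = 385 days.
385 is a multiple of 7, so 2188-11-10 falls on the same weekday: Monday.

Monday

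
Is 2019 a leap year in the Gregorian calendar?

No

2019 is not a leap year.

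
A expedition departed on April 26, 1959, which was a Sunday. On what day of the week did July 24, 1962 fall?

April 26, 1959 → April 26, 1960: 366 days (1960 is a leap year).
April 26, 1960 → April 26, 1961: 365 days.
April 26, 1961 → April 26, 1962: 365 days.
April 1962: 30 − 26 = 4 days remain.
Then May (31), June (30): 31 + 30 = 61 days.
July 1–24, 1962: 24 days.
Residual: 89 days.
Total: 1185 days.
1185 mod 7 = 2, so 2 days after Sunday is Tuesday.

Tuesday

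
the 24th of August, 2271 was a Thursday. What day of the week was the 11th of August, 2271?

Friday

Count forward from the earlier date (August 11, 2271) to the later (August 24, 2271):
Within August 2271: 24 − 11 = 13 days.
13 mod 7 = 6, so 6 days before Thursday is Friday.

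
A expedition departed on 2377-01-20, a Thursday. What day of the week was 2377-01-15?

Saturday

Count forward from the earlier date (January 15, 2377) to the later (January 20, 2377):
Within January 2377: 20 − 15 = 5 days.
5 mod 7 = 5, so 5 days before Thursday is Saturday.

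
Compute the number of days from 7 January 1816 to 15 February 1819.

1135

January 7, 1816 → January 7, 1817: 366 days (1816 is a leap year).
January 7, 1817 → January 7, 1818: 365 days.
January 7, 1818 → January 7, 1819: 365 days.
January 1819: 31 − 7 = 24 days remain.
February 1–15, 1819: 15 days (1819 is not a leap year).
Residual: 39 days.
Total: 1135 days.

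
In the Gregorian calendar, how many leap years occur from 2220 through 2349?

32

Years divisible by 4: 2220, 2224, …, 2348 — 33 in all.
Of these, 2300 is divisible by 100 but not 400, so not leap.
Leap years: 33 − 1 = 32.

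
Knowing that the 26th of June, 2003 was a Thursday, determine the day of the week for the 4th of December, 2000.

Monday

Count forward from the earlier date (December 4, 2000) to the later (June 26, 2003):
December 4, 2000 → December 4, 2001: 365 days.
December 4, 2001 → December 4, 2002: 365 days.
December 2002: 31 − 4 = 27 days remain.
Then January (31), February 2003 (28), March (31), April (30), May (31): 31 + 28 + 31 + 30 + 31 = 151 days.
June 1–26, 2003: 26 days.
Residual: 204 days.
Total: 934 days.
934 mod 7 = 3, so 3 days before Thursday is Monday.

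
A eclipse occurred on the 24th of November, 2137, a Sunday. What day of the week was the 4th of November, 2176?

Monday

Day-of-year of November 24, 2137: 328.
Day-of-year of November 4, 2176: 309.
2137 has 365 days, so 365 − 328 = 37 days remain in 2137.
Full years 2138–2175: 29 common + 9 leap = 29×365 + 9×366 = 13879 days.
Total: 37 + 13879 + 309 = 14225 days.
14225 mod 7 = 1, so 1 day after Sunday is Monday.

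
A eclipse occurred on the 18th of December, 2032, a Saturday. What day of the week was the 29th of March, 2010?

Monday

Count forward from the earlier date (March 29, 2010) to the later (December 18, 2032):
From March 29, 2010 to March 29, 2032: 22 years, of which 6 contain a Feb 29 — 16×365 + 6×366 = 8036 days.
March 2032: 31 − 29 = 2 days remain.
Then April (30), May (31), June (30), July (31), August (31), September (30), October (31), November (30): 30 + 31 + 30 + 31 + 31 + 30 + 31 + 30 = 244 days.
December 1–18, 2032: 18 days.
Residual: 264 days.
Total: 8300 days.
8300 mod 7 = 5, so 5 days before Saturday is Monday.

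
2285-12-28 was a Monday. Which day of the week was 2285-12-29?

Within December 2285: 29 − 28 = 1 day.
1 mod 7 = 1, so 1 day after Monday is Tuesday.

Tuesday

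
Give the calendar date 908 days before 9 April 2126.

14 October 2123

Count 908 days before April 9, 2126:
October 14, 2123 → October 14, 2124: 366 days (2124 is a leap year).
October 14, 2124 → October 14, 2125: 365 days.
October 2125: 31 − 14 = 17 days remain.
Then November (30), December (31), January (31), February 2126 (28), March (31): 30 + 31 + 31 + 28 + 31 = 151 days.
April 1–9, 2126: 9 days.
Residual: 177 days.
Total: 908 days.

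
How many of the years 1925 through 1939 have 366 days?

3

Years divisible by 4 in [1925, 1939]: 1928, 1932, 1936.
No century exceptions apply. Count: 3.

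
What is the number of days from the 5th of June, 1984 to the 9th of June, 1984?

Within June 1984: 9 − 5 = 4 days.

4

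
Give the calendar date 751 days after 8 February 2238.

29 February 2240

Count 751 days after February 8, 2238:
February 8, 2238 → February 8, 2239: 365 days.
February 8, 2239 → February 8, 2240: 365 days.
Within February 2240: 29 − 8 = 21 days.
Total: 751 days.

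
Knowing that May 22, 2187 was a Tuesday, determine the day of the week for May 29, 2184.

Saturday

Count forward from the earlier date (May 29, 2184) to the later (May 22, 2187):
Day-of-year of May 29, 2184: 150.
Day-of-year of May 22, 2187: 142.
2184 has 366 days, so 366 − 150 = 216 days remain in 2184.
Full years: 2185: 365; 2186: 365. Sum = 730.
Total: 216 + 730 + 142 = 1088 days.
1088 mod 7 = 3, so 3 days before Tuesday is Saturday.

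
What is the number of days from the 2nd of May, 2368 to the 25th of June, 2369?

May 2, 2368 → May 2, 2369: 365 days.
May 2369: 31 − 2 = 29 days remain.
June 1–25, 2369: 25 days.
Residual: 54 days.
Total: 419 days.

419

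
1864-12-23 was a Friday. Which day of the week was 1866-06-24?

December 23, 1864 → December 23, 1865: 365 days.
December 1865: 31 − 23 = 8 days remain.
Then January (31), February 1866 (28), March (31), April (30), May (31): 31 + 28 + 31 + 30 + 31 = 151 days.
June 1–24, 1866: 24 days.
Residual: 183 days.
Total: 548 days.
548 mod 7 = 2, so 2 days after Friday is Sunday.

Sunday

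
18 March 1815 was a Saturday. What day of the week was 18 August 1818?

Day-of-year of March 18, 1815: 77.
Day-of-year of August 18, 1818: 230.
1815 has 365 days, so 365 − 77 = 288 days remain in 1815.
Full years: 1816: 366; 1817: 365. Sum = 731.
Total: 288 + 731 + 230 = 1249 days.
1249 mod 7 = 3, so 3 days after Saturday is Tuesday.

Tuesday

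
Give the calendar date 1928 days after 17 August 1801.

27 November 1806

Count 1928 days after August 17, 1801:
Day-of-year of August 17, 1801: 229.
Day-of-year of November 27, 1806: 331.
1801 has 365 days, so 365 − 229 = 136 days remain in 1801.
Full years: 1802: 365; 1803: 365; 1804: 366; 1805: 365. Sum = 1461.
Total: 136 + 1461 + 331 = 1928 days.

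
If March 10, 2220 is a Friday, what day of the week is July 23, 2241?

From March 10, 2220 to March 10, 2241: 21 years, of which 5 contain a Feb 29 — 16×365 + 5×366 = 7670 days.
March 2241: 31 − 10 = 21 days remain.
Then April (30), May (31), June (30): 30 + 31 + 30 = 91 days.
July 1–23, 2241: 23 days.
Residual: 135 days.
Total: 7805 days.
7805 is a multiple of 7, so July 23, 2241 falls on the same weekday: Friday.

Friday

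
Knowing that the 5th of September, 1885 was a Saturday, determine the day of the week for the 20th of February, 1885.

Friday

Count forward from the earlier date (February 20, 1885) to the later (September 5, 1885):
February 1885: 28 − 20 = 8 days remain (1885 is not a leap year, so February has 28 days).
Then March (31), April (30), May (31), June (30), July (31), August (31): 31 + 30 + 31 + 30 + 31 + 31 = 184 days.
September 1–5, 1885: 5 days.
Total: 8 + 184 + 5 = 197 days.
197 mod 7 = 1, so 1 day before Saturday is Friday.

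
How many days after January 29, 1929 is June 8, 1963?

12548

Day-of-year of January 29, 1929: 29.
Day-of-year of June 8, 1963: 159.
1929 has 365 days, so 365 − 29 = 336 days remain in 1929.
Full years 1930–1962: 25 common + 8 leap = 25×365 + 8×366 = 12053 days.
Total: 336 + 12053 + 159 = 12548 days.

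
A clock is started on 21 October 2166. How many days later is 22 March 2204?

13666

Day-of-year of October 21, 2166: 294.
Day-of-year of March 22, 2204: 82.
2166 has 365 days, so 365 − 294 = 71 days remain in 2166.
Full years 2167–2203: 29 common + 8 leap = 29×365 + 8×366 = 13513 days.
Total: 71 + 13513 + 82 = 13666 days.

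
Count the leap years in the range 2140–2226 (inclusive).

Years divisible by 4: 2140, 2144, …, 2224 — 22 in all.
Of these, 2200 is divisible by 100 but not 400, so not leap.
Leap years: 22 − 1 = 21.

21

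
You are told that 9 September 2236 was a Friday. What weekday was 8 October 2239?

Tuesday

Day-of-year of September 9, 2236: 253.
Day-of-year of October 8, 2239: 281.
2236 has 366 days, so 366 − 253 = 113 days remain in 2236.
Full years: 2237: 365; 2238: 365. Sum = 730.
Total: 113 + 730 + 281 = 1124 days.
1124 mod 7 = 4, so 4 days after Friday is Tuesday.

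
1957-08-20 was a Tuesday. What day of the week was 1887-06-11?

Saturday

Count forward from the earlier date (June 11, 1887) to the later (August 20, 1957):
Day-of-year of June 11, 1887: 162.
Day-of-year of August 20, 1957: 232.
1887 has 365 days, so 365 − 162 = 203 days remain in 1887.
Full years 1888–1956: 52 common + 17 leap = 52×365 + 17×366 = 25202 days.
Total: 203 + 25202 + 232 = 25637 days.
25637 mod 7 = 3, so 3 days before Tuesday is Saturday.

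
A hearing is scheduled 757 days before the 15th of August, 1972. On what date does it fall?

the 20th of July, 1970

Count 757 days before August 15, 1972:
Day-of-year of July 20, 1970: 201.
Day-of-year of August 15, 1972: 228.
1970 has 365 days, so 365 − 201 = 164 days remain in 1970.
Full years: 1971: 365. Sum = 365.
Total: 164 + 365 + 228 = 757 days.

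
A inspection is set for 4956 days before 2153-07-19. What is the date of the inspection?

2139-12-24

Count 4956 days before July 19, 2153:
From December 24, 2139 to December 24, 2152: 13 years, of which 4 contain a Feb 29 — 9×365 + 4×366 = 4749 days.
December 2152: 31 − 24 = 7 days remain.
Then January (31), February 2153 (28), March (31), April (30), May (31), June (30): 31 + 28 + 31 + 30 + 31 + 30 = 181 days.
July 1–19, 2153: 19 days.
Residual: 207 days.
Total: 4956 days.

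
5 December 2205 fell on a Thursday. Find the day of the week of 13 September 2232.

From December 5, 2205 to December 5, 2231: 26 years, of which 6 contain a Feb 29 — 20×365 + 6×366 = 9496 days.
December 2231: 31 − 5 = 26 days remain.
Then January (31), February 2232 (29), March (31), April (30), May (31), June (30), July (31), August (31): 31 + 29 + 31 + 30 + 31 + 30 + 31 + 31 = 244 days.
September 1–13, 2232: 13 days.
Residual: 283 days.
Total: 9779 days.
9779 is a multiple of 7, so 13 September 2232 falls on the same weekday: Thursday.

Thursday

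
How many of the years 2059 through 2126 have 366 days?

Years divisible by 4: 2060, 2064, …, 2124 — 17 in all.
Of these, 2100 is divisible by 100 but not 400, so not leap.
Leap years: 17 − 1 = 16.

16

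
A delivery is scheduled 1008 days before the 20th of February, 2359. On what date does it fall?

the 18th of May, 2356

Count 1008 days before February 20, 2359:
Day-of-year of May 18, 2356: 139.
Day-of-year of February 20, 2359: 51.
2356 has 366 days, so 366 − 139 = 227 days remain in 2356.
Full years: 2357: 365; 2358: 365. Sum = 730.
Total: 227 + 730 + 51 = 1008 days.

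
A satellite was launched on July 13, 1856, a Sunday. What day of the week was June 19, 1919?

Day-of-year of July 13, 1856: 195.
Day-of-year of June 19, 1919: 170.
1856 has 366 days, so 366 − 195 = 171 days remain in 1856.
Full years 1857–1918: 48 common + 14 leap = 48×365 + 14×366 = 22644 days.
Total: 171 + 22644 + 170 = 22985 days.
22985 mod 7 = 4, so 4 days after Sunday is Thursday.

Thursday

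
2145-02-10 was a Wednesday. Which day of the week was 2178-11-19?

Day-of-year of February 10, 2145: 41.
Day-of-year of November 19, 2178: 323.
2145 has 365 days, so 365 − 41 = 324 days remain in 2145.
Full years 2146–2177: 24 common + 8 leap = 24×365 + 8×366 = 11688 days.
Total: 324 + 11688 + 323 = 12335 days.
12335 mod 7 = 1, so 1 day after Wednesday is Thursday.

Thursday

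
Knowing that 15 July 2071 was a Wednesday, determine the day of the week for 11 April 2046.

Wednesday

Count forward from the earlier date (April 11, 2046) to the later (July 15, 2071):
From April 11, 2046 to April 11, 2071: 25 years, of which 6 contain a Feb 29 — 19×365 + 6×366 = 9131 days.
April 2071: 30 − 11 = 19 days remain.
Then May (31), June (30): 31 + 30 = 61 days.
July 1–15, 2071: 15 days.
Residual: 95 days.
Total: 9226 days.
9226 is a multiple of 7, so 11 April 2046 falls on the same weekday: Wednesday.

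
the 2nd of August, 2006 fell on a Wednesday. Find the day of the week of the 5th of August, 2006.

Within August 2006: 5 − 2 = 3 days.
3 mod 7 = 3, so 3 days after Wednesday is Saturday.

Saturday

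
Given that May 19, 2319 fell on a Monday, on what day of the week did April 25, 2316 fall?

Tuesday

Count forward from the earlier date (April 25, 2316) to the later (May 19, 2319):
Day-of-year of April 25, 2316: 116.
Day-of-year of May 19, 2319: 139.
2316 has 366 days, so 366 − 116 = 250 days remain in 2316.
Full years: 2317: 365; 2318: 365. Sum = 730.
Total: 250 + 730 + 139 = 1119 days.
1119 mod 7 = 6, so 6 days before Monday is Tuesday.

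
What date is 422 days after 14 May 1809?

10 July 1810

Count 422 days after May 14, 1809:
Day-of-year of May 14, 1809: 134.
Day-of-year of July 10, 1810: 191.
1809 has 365 days, so 365 − 134 = 231 days remain in 1809.
Total: 231 + 191 = 422 days.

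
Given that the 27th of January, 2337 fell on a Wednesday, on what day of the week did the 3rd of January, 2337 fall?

Count forward from the earlier date (January 3, 2337) to the later (January 27, 2337):
Within January 2337: 27 − 3 = 24 days.
24 mod 7 = 3, so 3 days before Wednesday is Sunday.

Sunday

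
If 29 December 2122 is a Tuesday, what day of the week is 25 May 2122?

Count forward from the earlier date (May 25, 2122) to the later (December 29, 2122):
May 2122: 31 − 25 = 6 days remain.
Then June (30), July (31), August (31), September (30), October (31), November (30): 30 + 31 + 31 + 30 + 31 + 30 = 183 days.
December 1–29, 2122: 29 days.
Total: 6 + 183 + 29 = 218 days.
218 mod 7 = 1, so 1 day before Tuesday is Monday.

Monday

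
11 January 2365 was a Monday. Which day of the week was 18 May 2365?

January 2365: 31 − 11 = 20 days remain.
Then February 2365 (28), March (31), April (30): 28 + 31 + 30 = 89 days.
May 1–18, 2365: 18 days.
Total: 20 + 89 + 18 = 127 days.
127 mod 7 = 1, so 1 day after Monday is Tuesday.

Tuesday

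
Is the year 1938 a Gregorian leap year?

No

1938 is not a leap year.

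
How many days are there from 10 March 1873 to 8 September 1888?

Day-of-year of March 10, 1873: 69.
Day-of-year of September 8, 1888: 252.
1873 has 365 days, so 365 − 69 = 296 days remain in 1873.
Full years 1874–1887: 11 common + 3 leap = 11×365 + 3×366 = 5113 days.
Total: 296 + 5113 + 252 = 5661 days.

5661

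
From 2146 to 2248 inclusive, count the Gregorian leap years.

Years divisible by 4: 2148, 2152, …, 2248 — 26 in all.
Of these, 2200 is divisible by 100 but not 400, so not leap.
Leap years: 26 − 1 = 25.

25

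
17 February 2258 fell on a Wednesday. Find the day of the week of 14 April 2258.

Wednesday

February 2258: 28 − 17 = 11 days remain (2258 is not a leap year, so February has 28 days).
Then March (31): 31 days.
April 1–14, 2258: 14 days.
Total: 11 + 31 + 14 = 56 days.
56 is a multiple of 7, so 14 April 2258 falls on the same weekday: Wednesday.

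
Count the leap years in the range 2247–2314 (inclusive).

16

Years divisible by 4: 2248, 2252, …, 2312 — 17 in all.
Of these, 2300 is divisible by 100 but not 400, so not leap.
Leap years: 17 − 1 = 16.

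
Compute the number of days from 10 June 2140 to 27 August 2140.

June 2140: 30 − 10 = 20 days remain.
Then July (31): 31 days.
August 1–27, 2140: 27 days.
Total: 20 + 31 + 27 = 78 days.

78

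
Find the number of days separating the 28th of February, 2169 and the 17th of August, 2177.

3092

From February 28, 2169 to February 28, 2177: 8 years, of which 2 contain a Feb 29 — 6×365 + 2×366 = 2922 days.
February 2177: 28 − 28 = 0 days remain (2177 is not a leap year, so February has 28 days).
Then March (31), April (30), May (31), June (30), July (31): 31 + 30 + 31 + 30 + 31 = 153 days.
August 1–17, 2177: 17 days.
Residual: 170 days.
Total: 3092 days.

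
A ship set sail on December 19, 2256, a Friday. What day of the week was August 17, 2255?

Count forward from the earlier date (August 17, 2255) to the later (December 19, 2256):
Day-of-year of August 17, 2255: 229.
Day-of-year of December 19, 2256: 354.
2255 has 365 days, so 365 − 229 = 136 days remain in 2255.
Total: 136 + 354 = 490 days.
490 is a multiple of 7, so August 17, 2255 falls on the same weekday: Friday.

Friday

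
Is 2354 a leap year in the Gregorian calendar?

2354 is not a leap year.

No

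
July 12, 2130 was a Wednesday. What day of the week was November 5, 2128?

Count forward from the earlier date (November 5, 2128) to the later (July 12, 2130):
November 5, 2128 → November 5, 2129: 365 days.
November 2129: 30 − 5 = 25 days remain.
Then December (31), January (31), February 2130 (28), March (31), April (30), May (31), June (30): 31 + 31 + 28 + 31 + 30 + 31 + 30 = 212 days.
July 1–12, 2130: 12 days.
Residual: 249 days.
Total: 614 days.
614 mod 7 = 5, so 5 days before Wednesday is Friday.

Friday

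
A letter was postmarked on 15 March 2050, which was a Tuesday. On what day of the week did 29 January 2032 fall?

Thursday

Count forward from the earlier date (January 29, 2032) to the later (March 15, 2050):
Day-of-year of January 29, 2032: 29.
Day-of-year of March 15, 2050: 74.
2032 has 366 days, so 366 − 29 = 337 days remain in 2032.
Full years 2033–2049: 13 common + 4 leap = 13×365 + 4×366 = 6209 days.
Total: 337 + 6209 + 74 = 6620 days.
6620 mod 7 = 5, so 5 days before Tuesday is Thursday.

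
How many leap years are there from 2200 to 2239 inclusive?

Years divisible by 4 in [2200, 2239]: 2200, 2204, 2208, 2212, 2216, 2220, 2224, 2228, 2232, 2236.
Of these, 2200 is divisible by 100 but not 400, so not leap.
Leap years: 10 − 1 = 9.

9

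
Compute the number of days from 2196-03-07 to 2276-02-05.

29188

From March 7, 2196 to March 7, 2275: 79 years, of which 18 contain a Feb 29 — 61×365 + 18×366 = 28853 days.
(2200 is not a leap year (divisible by 100 but not 400).)
March 2275: 31 − 7 = 24 days remain.
Then 10 full months totalling 306 days.
February 1–5, 2276: 5 days (2276 is a leap year).
Residual: 335 days.
Total: 29188 days.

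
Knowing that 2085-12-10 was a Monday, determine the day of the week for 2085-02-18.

Sunday

Count forward from the earlier date (February 18, 2085) to the later (December 10, 2085):
February 2085: 28 − 18 = 10 days remain (2085 is not a leap year, so February has 28 days).
Then 9 full months totalling 275 days.
December 1–10, 2085: 10 days.
Total: 10 + 275 + 10 = 295 days.
295 mod 7 = 1, so 1 day before Monday is Sunday.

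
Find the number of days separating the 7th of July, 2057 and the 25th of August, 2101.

16119

From July 7, 2057 to July 7, 2101: 44 years, of which 10 contain a Feb 29 — 34×365 + 10×366 = 16070 days.
(2100 is not a leap year (divisible by 100 but not 400).)
July 2101: 31 − 7 = 24 days remain.
August 1–25, 2101: 25 days.
Residual: 49 days.
Total: 16119 days.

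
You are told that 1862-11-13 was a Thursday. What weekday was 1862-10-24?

Count forward from the earlier date (October 24, 1862) to the later (November 13, 1862):
October 1862: 31 − 24 = 7 days remain.
November 1–13, 1862: 13 days.
Total: 7 + 13 = 20 days.
20 mod 7 = 6, so 6 days before Thursday is Friday.

Friday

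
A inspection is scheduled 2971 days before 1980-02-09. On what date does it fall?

1971-12-22

Count 2971 days before February 9, 1980:
From December 22, 1971 to December 22, 1979: 8 years, of which 2 contain a Feb 29 — 6×365 + 2×366 = 2922 days.
December 1979: 31 − 22 = 9 days remain.
Then January (31): 31 days.
February 1–9, 1980: 9 days (1980 is a leap year).
Residual: 49 days.
Total: 2971 days.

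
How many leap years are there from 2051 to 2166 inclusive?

Years divisible by 4: 2052, 2056, …, 2164 — 29 in all.
Of these, 2100 is divisible by 100 but not 400, so not leap.
Leap years: 29 − 1 = 28.

28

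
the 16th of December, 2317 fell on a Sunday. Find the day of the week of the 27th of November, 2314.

Count forward from the earlier date (November 27, 2314) to the later (December 16, 2317):
Day-of-year of November 27, 2314: 331.
Day-of-year of December 16, 2317: 350.
2314 has 365 days, so 365 − 331 = 34 days remain in 2314.
Full years: 2315: 365; 2316: 366. Sum = 731.
Total: 34 + 731 + 350 = 1115 days.
1115 mod 7 = 2, so 2 days before Sunday is Friday.

Friday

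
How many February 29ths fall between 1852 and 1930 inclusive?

Years divisible by 4: 1852, 1856, …, 1928 — 20 in all.
Of these, 1900 is divisible by 100 but not 400, so not leap.
Leap years: 20 − 1 = 19.

19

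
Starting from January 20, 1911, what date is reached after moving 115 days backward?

September 27, 1910

Count 115 days before January 20, 1911:
September 1910: 30 − 27 = 3 days remain.
Then October (31), November (30), December (31): 31 + 30 + 31 = 92 days.
January 1–20, 1911: 20 days.
Residual: 115 days.
Total: 115 days.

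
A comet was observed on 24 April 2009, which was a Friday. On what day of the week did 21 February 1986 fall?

Friday

Count forward from the earlier date (February 21, 1986) to the later (April 24, 2009):
From February 21, 1986 to February 21, 2009: 23 years, of which 6 contain a Feb 29 — 17×365 + 6×366 = 8401 days.
(2000 is a leap year (divisible by 400).)
February 2009: 28 − 21 = 7 days remain (2009 is not a leap year, so February has 28 days).
Then March (31): 31 days.
April 1–24, 2009: 24 days.
Residual: 62 days.
Total: 8463 days.
8463 is a multiple of 7, so 21 February 1986 falls on the same weekday: Friday.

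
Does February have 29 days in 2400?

2400 is a leap year (divisible by 400).

Yes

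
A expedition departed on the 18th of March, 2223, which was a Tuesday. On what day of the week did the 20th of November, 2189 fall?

Friday

Count forward from the earlier date (November 20, 2189) to the later (March 18, 2223):
Day-of-year of November 20, 2189: 324.
Day-of-year of March 18, 2223: 77.
2189 has 365 days, so 365 − 324 = 41 days remain in 2189.
Full years 2190–2222: 26 common + 7 leap = 26×365 + 7×366 = 12052 days.
Total: 41 + 12052 + 77 = 12170 days.
12170 mod 7 = 4, so 4 days before Tuesday is Friday.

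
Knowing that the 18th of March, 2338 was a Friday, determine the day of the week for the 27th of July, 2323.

Friday

Count forward from the earlier date (July 27, 2323) to the later (March 18, 2338):
From July 27, 2323 to July 27, 2337: 14 years, of which 4 contain a Feb 29 — 10×365 + 4×366 = 5114 days.
July 2337: 31 − 27 = 4 days remain.
Then August (31), September (30), October (31), November (30), December (31), January (31), February 2338 (28): 31 + 30 + 31 + 30 + 31 + 31 + 28 = 212 days.
March 1–18, 2338: 18 days.
Residual: 234 days.
Total: 5348 days.
5348 is a multiple of 7, so the 27th of July, 2323 falls on the same weekday: Friday.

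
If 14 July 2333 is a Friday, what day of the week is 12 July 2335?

Friday

July 2333: 31 − 14 = 17 days remain.
Then 23 full months totalling 699 days.
July 1–12, 2335: 12 days.
Total: 17 + 699 + 12 = 728 days.
728 is a multiple of 7, so 12 July 2335 falls on the same weekday: Friday.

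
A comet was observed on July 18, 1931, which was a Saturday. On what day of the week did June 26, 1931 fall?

Friday

Count forward from the earlier date (June 26, 1931) to the later (July 18, 1931):
June 1931: 30 − 26 = 4 days remain.
July 1–18, 1931: 18 days.
Total: 4 + 18 = 22 days.
22 mod 7 = 1, so 1 day before Saturday is Friday.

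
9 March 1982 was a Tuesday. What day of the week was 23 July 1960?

Count forward from the earlier date (July 23, 1960) to the later (March 9, 1982):
Day-of-year of July 23, 1960: 205.
Day-of-year of March 9, 1982: 68.
1960 has 366 days, so 366 − 205 = 161 days remain in 1960.
Full years 1961–1981: 16 common + 5 leap = 16×365 + 5×366 = 7670 days.
Total: 161 + 7670 + 68 = 7899 days.
7899 mod 7 = 3, so 3 days before Tuesday is Saturday.

Saturday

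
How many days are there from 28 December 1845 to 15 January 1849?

Day-of-year of December 28, 1845: 362.
Day-of-year of January 15, 1849: 15.
1845 has 365 days, so 365 − 362 = 3 days remain in 1845.
Full years: 1846: 365; 1847: 365; 1848: 366. Sum = 1096.
Total: 3 + 1096 + 15 = 1114 days.

1114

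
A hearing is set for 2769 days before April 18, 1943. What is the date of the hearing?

September 18, 1935

Count 2769 days before April 18, 1943:
Day-of-year of September 18, 1935: 261.
Day-of-year of April 18, 1943: 108.
1935 has 365 days, so 365 − 261 = 104 days remain in 1935.
Full years 1936–1942: 5 common + 2 leap = 5×365 + 2×366 = 2557 days.
Total: 104 + 2557 + 108 = 2769 days.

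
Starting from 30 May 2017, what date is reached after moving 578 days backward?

30 October 2015

Count 578 days before May 30, 2017:
Day-of-year of October 30, 2015: 303.
Day-of-year of May 30, 2017: 150.
2015 has 365 days, so 365 − 303 = 62 days remain in 2015.
Full years: 2016: 366. Sum = 366.
Total: 62 + 366 + 150 = 578 days.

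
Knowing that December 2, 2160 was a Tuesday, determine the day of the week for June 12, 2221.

Day-of-year of December 2, 2160: 337.
Day-of-year of June 12, 2221: 163.
2160 has 366 days, so 366 − 337 = 29 days remain in 2160.
Full years 2161–2220: 46 common + 14 leap = 46×365 + 14×366 = 21914 days.
Total: 29 + 21914 + 163 = 22106 days.
22106 is a multiple of 7, so June 12, 2221 falls on the same weekday: Tuesday.

Tuesday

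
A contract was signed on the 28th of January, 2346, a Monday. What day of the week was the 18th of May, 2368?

Day-of-year of January 28, 2346: 28.
Day-of-year of May 18, 2368: 139.
2346 has 365 days, so 365 − 28 = 337 days remain in 2346.
Full years 2347–2367: 16 common + 5 leap = 16×365 + 5×366 = 7670 days.
Total: 337 + 7670 + 139 = 8146 days.
8146 mod 7 = 5, so 5 days after Monday is Saturday.

Saturday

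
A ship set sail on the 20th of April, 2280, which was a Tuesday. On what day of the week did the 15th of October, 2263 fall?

Thursday

Count forward from the earlier date (October 15, 2263) to the later (April 20, 2280):
Day-of-year of October 15, 2263: 288.
Day-of-year of April 20, 2280: 111.
2263 has 365 days, so 365 − 288 = 77 days remain in 2263.
Full years 2264–2279: 12 common + 4 leap = 12×365 + 4×366 = 5844 days.
Total: 77 + 5844 + 111 = 6032 days.
6032 mod 7 = 5, so 5 days before Tuesday is Thursday.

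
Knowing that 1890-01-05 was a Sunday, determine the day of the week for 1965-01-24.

From January 5, 1890 to January 5, 1965: 75 years, of which 18 contain a Feb 29 — 57×365 + 18×366 = 27393 days.
(1900 is not a leap year (divisible by 100 but not 400).)
Within January 1965: 24 − 5 = 19 days.
Total: 27412 days.
27412 is a multiple of 7, so 1965-01-24 falls on the same weekday: Sunday.

Sunday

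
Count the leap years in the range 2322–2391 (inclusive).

17

Years divisible by 4: 2324, 2328, …, 2388 — 17 in all.
No century exceptions apply. Count: 17.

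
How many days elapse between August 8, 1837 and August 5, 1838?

Day-of-year of August 8, 1837: 220.
Day-of-year of August 5, 1838: 217.
1837 has 365 days, so 365 − 220 = 145 days remain in 1837.
Total: 145 + 217 = 362 days.

362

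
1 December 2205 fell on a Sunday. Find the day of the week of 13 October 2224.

Wednesday

Day-of-year of December 1, 2205: 335.
Day-of-year of October 13, 2224: 287.
2205 has 365 days, so 365 − 335 = 30 days remain in 2205.
Full years 2206–2223: 14 common + 4 leap = 14×365 + 4×366 = 6574 days.
Total: 30 + 6574 + 287 = 6891 days.
6891 mod 7 = 3, so 3 days after Sunday is Wednesday.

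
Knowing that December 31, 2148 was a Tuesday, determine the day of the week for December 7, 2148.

Saturday

Count forward from the earlier date (December 7, 2148) to the later (December 31, 2148):
Within December 2148: 31 − 7 = 24 days.
24 mod 7 = 3, so 3 days before Tuesday is Saturday.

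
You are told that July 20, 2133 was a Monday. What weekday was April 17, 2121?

Thursday

Count forward from the earlier date (April 17, 2121) to the later (July 20, 2133):
Day-of-year of April 17, 2121: 107.
Day-of-year of July 20, 2133: 201.
2121 has 365 days, so 365 − 107 = 258 days remain in 2121.
Full years 2122–2132: 8 common + 3 leap = 8×365 + 3×366 = 4018 days.
Total: 258 + 4018 + 201 = 4477 days.
4477 mod 7 = 4, so 4 days before Monday is Thursday.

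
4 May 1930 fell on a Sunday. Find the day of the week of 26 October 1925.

Monday

Count forward from the earlier date (October 26, 1925) to the later (May 4, 1930):
Day-of-year of October 26, 1925: 299.
Day-of-year of May 4, 1930: 124.
1925 has 365 days, so 365 − 299 = 66 days remain in 1925.
Full years: 1926: 365; 1927: 365; 1928: 366; 1929: 365. Sum = 1461.
Total: 66 + 1461 + 124 = 1651 days.
1651 mod 7 = 6, so 6 days before Sunday is Monday.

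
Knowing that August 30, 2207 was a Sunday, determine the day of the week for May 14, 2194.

Count forward from the earlier date (May 14, 2194) to the later (August 30, 2207):
From May 14, 2194 to May 14, 2207: 13 years, of which 2 contain a Feb 29 — 11×365 + 2×366 = 4747 days.
(2200 is not a leap year (divisible by 100 but not 400).)
May 2207: 31 − 14 = 17 days remain.
Then June (30), July (31): 30 + 31 = 61 days.
August 1–30, 2207: 30 days.
Residual: 108 days.
Total: 4855 days.
4855 mod 7 = 4, so 4 days before Sunday is Wednesday.

Wednesday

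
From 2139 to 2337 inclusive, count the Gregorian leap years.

Years divisible by 4: 2140, 2144, …, 2336 — 50 in all.
Of these, 2200, 2300 are divisible by 100 but not 400, so not leap.
Leap years: 50 − 2 = 48.

48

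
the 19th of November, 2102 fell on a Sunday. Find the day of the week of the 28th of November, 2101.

Monday

Count forward from the earlier date (November 28, 2101) to the later (November 19, 2102):
November 2101: 30 − 28 = 2 days remain.
Then 11 full months totalling 335 days.
November 1–19, 2102: 19 days.
Residual: 356 days.
Total: 356 days.
356 mod 7 = 6, so 6 days before Sunday is Monday.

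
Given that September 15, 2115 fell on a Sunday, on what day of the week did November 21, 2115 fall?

September 2115: 30 − 15 = 15 days remain.
Then October (31): 31 days.
November 1–21, 2115: 21 days.
Total: 15 + 31 + 21 = 67 days.
67 mod 7 = 4, so 4 days after Sunday is Thursday.

Thursday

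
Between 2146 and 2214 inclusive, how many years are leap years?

Years divisible by 4: 2148, 2152, …, 2212 — 17 in all.
Of these, 2200 is divisible by 100 but not 400, so not leap.
Leap years: 17 − 1 = 16.

16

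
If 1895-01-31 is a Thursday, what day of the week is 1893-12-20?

Count forward from the earlier date (December 20, 1893) to the later (January 31, 1895):
December 20, 1893 → December 20, 1894: 365 days.
December 1894: 31 − 20 = 11 days remain.
January 1–31, 1895: 31 days.
Residual: 42 days.
Total: 407 days.
407 mod 7 = 1, so 1 day before Thursday is Wednesday.

Wednesday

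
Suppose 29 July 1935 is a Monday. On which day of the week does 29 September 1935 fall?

July 1935: 31 − 29 = 2 days remain.
Then August (31): 31 days.
September 1–29, 1935: 29 days.
Total: 2 + 31 + 29 = 62 days.
62 mod 7 = 6, so 6 days after Monday is Sunday.

Sunday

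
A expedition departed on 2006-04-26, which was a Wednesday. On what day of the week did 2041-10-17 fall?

Day-of-year of April 26, 2006: 116.
Day-of-year of October 17, 2041: 290.
2006 has 365 days, so 365 − 116 = 249 days remain in 2006.
Full years 2007–2040: 25 common + 9 leap = 25×365 + 9×366 = 12419 days.
Total: 249 + 12419 + 290 = 12958 days.
12958 mod 7 = 1, so 1 day after Wednesday is Thursday.

Thursday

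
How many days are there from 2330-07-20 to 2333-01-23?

July 20, 2330 → July 20, 2331: 365 days.
July 20, 2331 → July 20, 2332: 366 days (2332 is a leap year).
July 2332: 31 − 20 = 11 days remain.
Then August (31), September (30), October (31), November (30), December (31): 31 + 30 + 31 + 30 + 31 = 153 days.
January 1–23, 2333: 23 days.
Residual: 187 days.
Total: 918 days.

918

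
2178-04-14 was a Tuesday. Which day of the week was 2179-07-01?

April 2178: 30 − 14 = 16 days remain.
Then 14 full months totalling 426 days.
July 1, 2179: 1 day.
Total: 16 + 426 + 1 = 443 days.
443 mod 7 = 2, so 2 days after Tuesday is Thursday.

Thursday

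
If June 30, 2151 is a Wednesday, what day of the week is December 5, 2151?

Sunday

June 2151: 30 − 30 = 0 days remain.
Then July (31), August (31), September (30), October (31), November (30): 31 + 31 + 30 + 31 + 30 = 153 days.
December 1–5, 2151: 5 days.
Total: 0 + 153 + 5 = 158 days.
158 mod 7 = 4, so 4 days after Wednesday is Sunday.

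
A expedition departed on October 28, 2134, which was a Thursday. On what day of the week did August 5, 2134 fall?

Thursday

Count forward from the earlier date (August 5, 2134) to the later (October 28, 2134):
August 2134: 31 − 5 = 26 days remain.
Then September (30): 30 days.
October 1–28, 2134: 28 days.
Total: 26 + 30 + 28 = 84 days.
84 is a multiple of 7, so August 5, 2134 falls on the same weekday: Thursday.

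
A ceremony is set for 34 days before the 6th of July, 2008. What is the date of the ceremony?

the 2nd of June, 2008

Count 34 days before July 6, 2008:
June 2008: 30 − 2 = 28 days remain.
July 1–6, 2008: 6 days.
Total: 28 + 6 = 34 days.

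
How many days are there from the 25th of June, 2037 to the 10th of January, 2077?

From June 25, 2037 to June 25, 2076: 39 years, of which 10 contain a Feb 29 — 29×365 + 10×366 = 14245 days.
June 2076: 30 − 25 = 5 days remain.
Then July (31), August (31), September (30), October (31), November (30), December (31): 31 + 31 + 30 + 31 + 30 + 31 = 184 days.
January 1–10, 2077: 10 days.
Residual: 199 days.
Total: 14444 days.

14444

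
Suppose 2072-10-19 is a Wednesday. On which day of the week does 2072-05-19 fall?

Thursday

Count forward from the earlier date (May 19, 2072) to the later (October 19, 2072):
May 2072: 31 − 19 = 12 days remain.
Then June (30), July (31), August (31), September (30): 30 + 31 + 31 + 30 = 122 days.
October 1–19, 2072: 19 days.
Total: 12 + 122 + 19 = 153 days.
153 mod 7 = 6, so 6 days before Wednesday is Thursday.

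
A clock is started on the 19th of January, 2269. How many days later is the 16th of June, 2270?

January 2269: 31 − 19 = 12 days remain.
Then 16 full months totalling 485 days.
June 1–16, 2270: 16 days.
Total: 12 + 485 + 16 = 513 days.

513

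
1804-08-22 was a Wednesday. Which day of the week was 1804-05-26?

Saturday

Count forward from the earlier date (May 26, 1804) to the later (August 22, 1804):
May 1804: 31 − 26 = 5 days remain.
Then June (30), July (31): 30 + 31 = 61 days.
August 1–22, 1804: 22 days.
Total: 5 + 61 + 22 = 88 days.
88 mod 7 = 4, so 4 days before Wednesday is Saturday.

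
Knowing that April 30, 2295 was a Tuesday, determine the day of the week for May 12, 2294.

Count forward from the earlier date (May 12, 2294) to the later (April 30, 2295):
Day-of-year of May 12, 2294: 132.
Day-of-year of April 30, 2295: 120.
2294 has 365 days, so 365 − 132 = 233 days remain in 2294.
Total: 233 + 120 = 353 days.
353 mod 7 = 3, so 3 days before Tuesday is Saturday.

Saturday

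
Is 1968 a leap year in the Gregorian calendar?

Yes

1968 is a leap year.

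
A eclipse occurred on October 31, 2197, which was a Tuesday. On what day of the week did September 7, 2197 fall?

Thursday

Count forward from the earlier date (September 7, 2197) to the later (October 31, 2197):
September 2197: 30 − 7 = 23 days remain.
October 1–31, 2197: 31 days.
Total: 23 + 31 = 54 days.
54 mod 7 = 5, so 5 days before Tuesday is Thursday.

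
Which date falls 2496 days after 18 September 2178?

19 July 2185

Count 2496 days after September 18, 2178:
Day-of-year of September 18, 2178: 261.
Day-of-year of July 19, 2185: 200.
2178 has 365 days, so 365 − 261 = 104 days remain in 2178.
Full years: 2179: 365; 2180: 366; 2181: 365; 2182: 365; 2183: 365; 2184: 366. Sum = 2192.
Total: 104 + 2192 + 200 = 2496 days.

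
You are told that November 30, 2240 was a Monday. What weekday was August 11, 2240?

Count forward from the earlier date (August 11, 2240) to the later (November 30, 2240):
August 2240: 31 − 11 = 20 days remain.
Then September (30), October (31): 30 + 31 = 61 days.
November 1–30, 2240: 30 days.
Total: 20 + 61 + 30 = 111 days.
111 mod 7 = 6, so 6 days before Monday is Tuesday.

Tuesday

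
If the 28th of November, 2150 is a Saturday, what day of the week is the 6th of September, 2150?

Sunday

Count forward from the earlier date (September 6, 2150) to the later (November 28, 2150):
September 2150: 30 − 6 = 24 days remain.
Then October (31): 31 days.
November 1–28, 2150: 28 days.
Total: 24 + 31 + 28 = 83 days.
83 mod 7 = 6, so 6 days before Saturday is Sunday.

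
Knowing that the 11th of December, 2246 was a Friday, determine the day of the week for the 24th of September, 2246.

Thursday

Count forward from the earlier date (September 24, 2246) to the later (December 11, 2246):
September 2246: 30 − 24 = 6 days remain.
Then October (31), November (30): 31 + 30 = 61 days.
December 1–11, 2246: 11 days.
Total: 6 + 61 + 11 = 78 days.
78 mod 7 = 1, so 1 day before Friday is Thursday.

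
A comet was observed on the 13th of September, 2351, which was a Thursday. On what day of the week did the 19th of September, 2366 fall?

Monday

From September 13, 2351 to September 13, 2366: 15 years, of which 4 contain a Feb 29 — 11×365 + 4×366 = 5479 days.
Within September 2366: 19 − 13 = 6 days.
Total: 5485 days.
5485 mod 7 = 4, so 4 days after Thursday is Monday.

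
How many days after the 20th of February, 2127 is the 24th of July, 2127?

154

February 2127: 28 − 20 = 8 days remain (2127 is not a leap year, so February has 28 days).
Then March (31), April (30), May (31), June (30): 31 + 30 + 31 + 30 = 122 days.
July 1–24, 2127: 24 days.
Total: 8 + 122 + 24 = 154 days.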